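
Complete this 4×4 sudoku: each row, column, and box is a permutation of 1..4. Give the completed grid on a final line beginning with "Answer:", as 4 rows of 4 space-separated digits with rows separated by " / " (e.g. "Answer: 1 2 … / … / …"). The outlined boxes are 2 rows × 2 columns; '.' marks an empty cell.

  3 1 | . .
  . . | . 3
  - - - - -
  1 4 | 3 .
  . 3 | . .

Step 1. [r3c4∈{2}] r3c4's peers cover all but 2, so r3c4=2.
Step 2. [r2c3∈{1,2,4}] 1 has one home in row 2: r2c3, so r2c3=1.
Step 3. [r1c4∈{4}] r1c4's peers cover all but 4. So r1c4=4.
Step 4. [r2c1∈{2,4}] r2c1 is the only open cell in row 2 admitting 4. So r2c1=4.
Step 5. [r2c2∈{2}] r2c2 is down to just 2 ⇒ r2c2=2.
Step 6. [r1c3∈{2}] r1c3's peers cover all but 2, so r1c3=2.
Step 7. [r4c1∈{2}] only 2 remains possible at r4c1. So r4c1=2.
Step 8. [r4c3∈{4}] r4c3's peers cover all but 4. So r4c3=4.
Step 9. [r4c4∈{1}] only 1 remains possible at r4c4, so r4c4=1.

Answer: 3 1 2 4 / 4 2 1 3 / 1 4 3 2 / 2 3 4 1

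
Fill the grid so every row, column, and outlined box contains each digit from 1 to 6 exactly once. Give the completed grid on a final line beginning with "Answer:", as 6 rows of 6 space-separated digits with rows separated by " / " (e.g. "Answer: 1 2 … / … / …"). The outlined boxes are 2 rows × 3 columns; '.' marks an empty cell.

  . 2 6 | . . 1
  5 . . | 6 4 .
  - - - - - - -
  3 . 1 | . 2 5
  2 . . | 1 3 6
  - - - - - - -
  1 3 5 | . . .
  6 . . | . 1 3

Step 1. [r6c2∈{4}] r6c2 is down to just 4 ⇒ r6c2=4.
Step 2. [r5c6∈{2,4}] r5c6 is the only open cell in col 6 admitting 4, so r5c6=4.
Step 3. [r6c4∈{2,5}] across row 6, 5 lands solely at r6c4. So r6c4=5.
Step 4. [r5c5∈{6}] r5c5's peers cover all but 6 ⇒ r5c5=6.
Step 5. [r2c6∈{2}] r2c6 is down to just 2, so r2c6=2.
Step 6. [r2c3∈{3}] only 3 remains possible at r2c3. So r2c3=3.
Step 7. [r4c3∈{4}] r4c3 has the single candidate 4, so r4c3=4.
Step 8. [r1c1∈{4}] nothing but 4 survives at r1c1, so r1c1=4.
Step 9. [r1c5∈{5}] only 5 remains possible at r1c5 ⇒ r1c5=5.
Step 10. [r5c4∈{2}] r5c4 has the single candidate 2. So r5c4=2.
Step 11. [r2c2∈{1}] nothing but 1 survives at r2c2 ⇒ r2c2=1.
Step 12. [r6c3∈{2}] only 2 remains possible at r6c3. So r6c3=2.
Step 13. [r3c2∈{6}] r3c2 has the single candidate 6. So r3c2=6.
Step 14. [r4c2∈{5}] nothing but 5 survives at r4c2. So r4c2=5.
Step 15. [r1c4∈{3}] only 3 remains possible at r1c4. So r1c4=3.
Step 16. [r3c4∈{4}] r3c4's peers cover all but 4. So r3c4=4.

Answer: 4 2 6 3 5 1 / 5 1 3 6 4 2 / 3 6 1 4 2 5 / 2 5 4 1 3 6 / 1 3 5 2 6 4 / 6 4 2 5 1 3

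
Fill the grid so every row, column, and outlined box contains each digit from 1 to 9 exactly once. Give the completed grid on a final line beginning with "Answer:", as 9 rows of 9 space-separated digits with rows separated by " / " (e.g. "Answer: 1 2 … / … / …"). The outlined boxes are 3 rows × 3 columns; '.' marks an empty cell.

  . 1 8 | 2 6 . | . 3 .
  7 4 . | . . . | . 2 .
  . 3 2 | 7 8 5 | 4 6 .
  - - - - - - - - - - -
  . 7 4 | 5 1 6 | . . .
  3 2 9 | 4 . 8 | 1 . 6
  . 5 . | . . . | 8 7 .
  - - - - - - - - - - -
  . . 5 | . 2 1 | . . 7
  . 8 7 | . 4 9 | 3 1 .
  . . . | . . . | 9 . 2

Step 1. [r7c4∈{3,6,8}] across row 7, 3 lands solely at r7c4 ⇒ r7c4=3.
Step 2. [r9c2∈{6}] r9c2 is down to just 6. So r9c2=6.
Step 3. [r8c9∈{5}] r8c9 has the single candidate 5 ⇒ r8c9=5.
Step 4. [r1c9∈{9}] r1c9 has the single candidate 9. So r1c9=9.
Step 5. [r7c8∈{4,8}] r7c8 is the only open cell in row 7 admitting 8, so r7c8=8.
Step 6. [r7c1∈{4,9}] in row 7, 4 fits only at r7c1. So r7c1=4.
Step 7. [r9c1∈{1}] r9c1 is down to just 1. So r9c1=1.
Step 8. [r2c4∈{1,9}] 1 has one home in col 4: r2c4. So r2c4=1.
Step 9. [r2c5∈{3,9}] r2c5 is the only open cell in row 2 admitting 9 ⇒ r2c5=9.
Step 10. [r6c5∈{3}] r6c5 is down to just 3, so r6c5=3.
Step 11. [r2c3∈{6}] r2c3 is down to just 6 ⇒ r2c3=6.
Step 12. [r1c1∈{5}] r1c1's peers cover all but 5 ⇒ r1c1=5.
Step 13. [r9c5∈{5,7}] r9c5 is the only open cell in row 9 admitting 5, so r9c5=5.
Step 14. [r2c6∈{3}] r2c6 is down to just 3, so r2c6=3.
Step 15. [r4c9∈{3}] r4c9 is down to just 3 ⇒ r4c9=3.
Step 16. [r1c7∈{7}] only 7 remains possible at r1c7, so r1c7=7.
Step 17. [r9c4∈{8}] r9c4 is down to just 8, so r9c4=8.
Step 18. [r5c8∈{5}] r5c8's peers cover all but 5 ⇒ r5c8=5.
Step 19. [r6c6∈{2}] r6c6 has the single candidate 2. So r6c6=2.
Step 20. [r2c7∈{5}] only 5 remains possible at r2c7 ⇒ r2c7=5.
Step 21. [r9c3∈{3}] nothing but 3 survives at r9c3. So r9c3=3.
Step 22. [r6c1∈{6}] r6c1's peers cover all but 6, so r6c1=6.
Step 23. [r9c8∈{4}] r9c8 is down to just 4, so r9c8=4.
Step 24. [r1c6∈{4}] r1c6 is down to just 4. So r1c6=4.
Step 25. [r8c4∈{6}] nothing but 6 survives at r8c4 ⇒ r8c4=6.
Step 26. [r6c9∈{4}] r6c9 has the single candidate 4 ⇒ r6c9=4.
Step 27. [r7c7∈{6}] only 6 remains possible at r7c7, so r7c7=6.
Step 28. [r4c1∈{8}] r4c1 is down to just 8. So r4c1=8.
Step 29. [r3c9∈{1}] only 1 remains possible at r3c9 ⇒ r3c9=1.
Step 30. [r9c6∈{7}] only 7 remains possible at r9c6, so r9c6=7.
Step 31. [r4c7∈{2}] r4c7 is down to just 2, so r4c7=2.
Step 32. [r2c9∈{8}] r2c9's peers cover all but 8, so r2c9=8.
Step 33. [r3c1∈{9}] r3c1 is down to just 9. So r3c1=9.
Step 34. [r7c2∈{9}] only 9 remains possible at r7c2. So r7c2=9.
Step 35. [r6c3∈{1}] only 1 remains possible at r6c3, so r6c3=1.
Step 36. [r5c5∈{7}] r5c5 is down to just 7. So r5c5=7.
Step 37. [r8c1∈{2}] r8c1 is down to just 2. So r8c1=2.
Step 38. [r4c8∈{9}] only 9 remains possible at r4c8 ⇒ r4c8=9.
Step 39. [r6c4∈{9}] r6c4's peers cover all but 9, so r6c4=9.

Answer: 5 1 8 2 6 4 7 3 9 / 7 4 6 1 9 3 5 2 8 / 9 3 2 7 8 5 4 6 1 / 8 7 4 5 1 6 2 9 3 / 3 2 9 4 7 8 1 5 6 / 6 5 1 9 3 2 8 7 4 / 4 9 5 3 2 1 6 8 7 / 2 8 7 6 4 9 3 1 5 / 1 6 3 8 5 7 9 4 2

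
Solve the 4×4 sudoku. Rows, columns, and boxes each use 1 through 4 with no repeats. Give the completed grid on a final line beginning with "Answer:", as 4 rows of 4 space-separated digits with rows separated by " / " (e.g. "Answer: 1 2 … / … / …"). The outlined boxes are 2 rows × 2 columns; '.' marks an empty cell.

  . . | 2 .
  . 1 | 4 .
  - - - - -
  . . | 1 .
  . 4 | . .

Step 1. [r1c2∈{3}] only 3 remains possible at r1c2, so r1c2=3.
Step 2. [r4c3∈{3}] r4c3 is down to just 3. So r4c3=3.
Step 3. [r3c2∈{2}] r3c2 is down to just 2, so r3c2=2.
Step 4. [r2c1∈{2}] r2c1 has the single candidate 2 ⇒ r2c1=2.
Step 5. [r4c4∈{2}] nothing but 2 survives at r4c4, so r4c4=2.
Step 6. [r1c4∈{1}] r1c4's peers cover all but 1 ⇒ r1c4=1.
Step 7. [r2c4∈{3}] r2c4's peers cover all but 3. So r2c4=3.
Step 8. [r4c1∈{1}] r4c1 is down to just 1. So r4c1=1.
Step 9. [r3c1∈{3}] r3c1 has the single candidate 3 ⇒ r3c1=3.
Step 10. [r3c4∈{4}] only 4 remains possible at r3c4 ⇒ r3c4=4.
Step 11. [r1c1∈{4}] r1c1 is down to just 4. So r1c1=4.

Answer: 4 3 2 1 / 2 1 4 3 / 3 2 1 4 / 1 4 3 2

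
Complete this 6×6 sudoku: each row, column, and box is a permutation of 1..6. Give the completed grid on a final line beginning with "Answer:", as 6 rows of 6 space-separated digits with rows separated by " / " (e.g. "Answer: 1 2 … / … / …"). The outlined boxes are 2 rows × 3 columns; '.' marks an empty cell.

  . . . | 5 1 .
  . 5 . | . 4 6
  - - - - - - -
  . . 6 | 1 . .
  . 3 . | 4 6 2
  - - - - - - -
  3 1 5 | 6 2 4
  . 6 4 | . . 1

Step 1. [r1c6∈{3}] r1c6 has the single candidate 3. So r1c6=3.
Step 2. [r1c3∈{2}] r1c3 is down to just 2. So r1c3=2.
Step 3. [r4c1∈{1,5}] 5 has one home in row 4: r4c1 ⇒ r4c1=5.
Step 4. [r3c5∈{3,5}] in row 3, 3 fits only at r3c5, so r3c5=3.
Step 5. [r1c2∈{4}] r1c2's peers cover all but 4, so r1c2=4.
Step 6. [r2c3∈{1,3}] row 2 places 3 nowhere but r2c3 ⇒ r2c3=3.
Step 7. [r3c2∈{2}] r3c2 has the single candidate 2, so r3c2=2.
Step 8. [r6c5∈{5}] nothing but 5 survives at r6c5, so r6c5=5.
Step 9. [r1c1∈{6}] r1c1 is down to just 6, so r1c1=6.
Step 10. [r3c6∈{5}] only 5 remains possible at r3c6 ⇒ r3c6=5.
Step 11. [r2c4∈{2}] r2c4's peers cover all but 2. So r2c4=2.
Step 12. [r3c1∈{4}] r3c1 is down to just 4, so r3c1=4.
Step 13. [r6c1∈{2}] r6c1 is down to just 2, so r6c1=2.
Step 14. [r6c4∈{3}] r6c4 has the single candidate 3, so r6c4=3.
Step 15. [r4c3∈{1}] only 1 remains possible at r4c3. So r4c3=1.
Step 16. [r2c1∈{1}] r2c1's peers cover all but 1. So r2c1=1.

Answer: 6 4 2 5 1 3 / 1 5 3 2 4 6 / 4 2 6 1 3 5 / 5 3 1 4 6 2 / 3 1 5 6 2 4 / 2 6 4 3 5 1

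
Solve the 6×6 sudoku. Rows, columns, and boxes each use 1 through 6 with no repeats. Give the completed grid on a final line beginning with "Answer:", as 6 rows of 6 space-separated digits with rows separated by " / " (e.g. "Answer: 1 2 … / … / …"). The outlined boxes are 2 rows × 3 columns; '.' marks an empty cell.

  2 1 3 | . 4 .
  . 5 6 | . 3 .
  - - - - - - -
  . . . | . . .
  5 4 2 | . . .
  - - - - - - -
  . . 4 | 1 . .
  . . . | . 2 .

Step 1. [r3c3∈{1}] only 1 remains possible at r3c3, so r3c3=1.
Step 2. [r2c4∈{2}] nothing but 2 survives at r2c4. So r2c4=2.
Step 3. [r3c6∈{2,3,4,5,6}] across row 3, 2 lands solely at r3c6, so r3c6=2.
Step 4. [r3c4∈{3,4,5,6}] r3c4 is the only open cell in row 3 admitting 4 ⇒ r3c4=4.
Step 5. [r6c6∈{3,4,5,6}] across row 6, 4 lands solely at r6c6. So r6c6=4.
Step 6. [r3c5∈{5,6}] row 3 places 5 nowhere but r3c5 ⇒ r3c5=5.
Step 7. [r5c5∈{6}] r5c5 is down to just 6, so r5c5=6.
Step 8. [r5c1∈{3}] nothing but 3 survives at r5c1, so r5c1=3.
Step 9. [r4c6∈{1,3,6}] r4c6 is the only open cell in col 6 admitting 3, so r4c6=3.
Step 10. [r1c6∈{5,6}] r1c6 is the only open cell in col 6 admitting 6. So r1c6=6.
Step 11. [r3c1∈{6}] nothing but 6 survives at r3c1. So r3c1=6.
Step 12. [r6c4∈{3,5}] row 6 places 3 nowhere but r6c4. So r6c4=3.
Step 13. [r1c4∈{5}] r1c4's peers cover all but 5. So r1c4=5.
Step 14. [r2c1∈{4}] only 4 remains possible at r2c1. So r2c1=4.
Step 15. [r5c2∈{2}] only 2 remains possible at r5c2 ⇒ r5c2=2.
Step 16. [r5c6∈{5}] only 5 remains possible at r5c6. So r5c6=5.
Step 17. [r2c6∈{1}] r2c6 has the single candidate 1, so r2c6=1.
Step 18. [r4c4∈{6}] r4c4 is down to just 6. So r4c4=6.
Step 19. [r4c5∈{1}] only 1 remains possible at r4c5. So r4c5=1.
Step 20. [r6c1∈{1}] r6c1 is down to just 1, so r6c1=1.
Step 21. [r6c2∈{6}] r6c2 is down to just 6. So r6c2=6.
Step 22. [r3c2∈{3}] r3c2 is down to just 3. So r3c2=3.
Step 23. [r6c3∈{5}] only 5 remains possible at r6c3. So r6c3=5.

Answer: 2 1 3 5 4 6 / 4 5 6 2 3 1 / 6 3 1 4 5 2 / 5 4 2 6 1 3 / 3 2 4 1 6 5 / 1 6 5 3 2 4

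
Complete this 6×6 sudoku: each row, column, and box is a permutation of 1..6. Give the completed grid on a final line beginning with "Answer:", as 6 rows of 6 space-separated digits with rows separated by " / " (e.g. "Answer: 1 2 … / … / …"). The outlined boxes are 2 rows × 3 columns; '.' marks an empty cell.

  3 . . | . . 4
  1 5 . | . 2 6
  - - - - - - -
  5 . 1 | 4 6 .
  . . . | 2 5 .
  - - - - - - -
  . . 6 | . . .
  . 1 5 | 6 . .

Step 1. [r5c2∈{2,3,4}] 3 has one home in box 5: r5c2, so r5c2=3.
Step 2. [r4c2∈{4,6}] in col 2, 4 fits only at r4c2 ⇒ r4c2=4.
Step 3. [r5c6∈{1,2,5}] in col 6, 5 fits only at r5c6 ⇒ r5c6=5.
Step 4. [r6c5∈{3,4}] in col 5, 3 fits only at r6c5. So r6c5=3.
Step 5. [r5c5∈{1,4}] across col 5, 4 lands solely at r5c5 ⇒ r5c5=4.
Step 6. [r6c6∈{2}] nothing but 2 survives at r6c6. So r6c6=2.
Step 7. [r3c2∈{2}] r3c2's peers cover all but 2, so r3c2=2.
Step 8. [r4c3∈{3}] only 3 remains possible at r4c3. So r4c3=3.
Step 9. [r5c4∈{1}] only 1 remains possible at r5c4 ⇒ r5c4=1.
Step 10. [r1c5∈{1}] r1c5 is down to just 1, so r1c5=1.
Step 11. [r5c1∈{2}] only 2 remains possible at r5c1, so r5c1=2.
Step 12. [r1c4∈{5}] r1c4 is down to just 5 ⇒ r1c4=5.
Step 13. [r1c2∈{6}] r1c2 has the single candidate 6. So r1c2=6.
Step 14. [r2c3∈{4}] r2c3 has the single candidate 4. So r2c3=4.
Step 15. [r3c6∈{3}] r3c6's peers cover all but 3 ⇒ r3c6=3.
Step 16. [r1c3∈{2}] nothing but 2 survives at r1c3 ⇒ r1c3=2.
Step 17. [r6c1∈{4}] nothing but 4 survives at r6c1, so r6c1=4.
Step 18. [r4c1∈{6}] r4c1 is down to just 6. So r4c1=6.
Step 19. [r2c4∈{3}] nothing but 3 survives at r2c4, so r2c4=3.
Step 20. [r4c6∈{1}] r4c6 has the single candidate 1. So r4c6=1.

Answer: 3 6 2 5 1 4 / 1 5 4 3 2 6 / 5 2 1 4 6 3 / 6 4 3 2 5 1 / 2 3 6 1 4 5 / 4 1 5 6 3 2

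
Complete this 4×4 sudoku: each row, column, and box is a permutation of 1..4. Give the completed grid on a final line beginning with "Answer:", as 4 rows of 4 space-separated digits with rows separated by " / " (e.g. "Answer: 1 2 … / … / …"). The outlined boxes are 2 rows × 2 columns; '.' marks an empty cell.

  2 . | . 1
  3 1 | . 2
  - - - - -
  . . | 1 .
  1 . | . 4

Step 1. [r3c2∈{2,3,4}] 2 has one home in row 3: r3c2 ⇒ r3c2=2.
Step 2. [r1c3∈{3,4}] r1c3 is the only open cell in row 1 admitting 3. So r1c3=3.
Step 3. [r4c2∈{3}] nothing but 3 survives at r4c2, so r4c2=3.
Step 4. [r2c3∈{4}] r2c3 has the single candidate 4. So r2c3=4.
Step 5. [r3c1∈{4}] r3c1's peers cover all but 4 ⇒ r3c1=4.
Step 6. [r1c2∈{4}] only 4 remains possible at r1c2, so r1c2=4.
Step 7. [r4c3∈{2}] r4c3 has the single candidate 2, so r4c3=2.
Step 8. [r3c4∈{3}] r3c4's peers cover all but 3, so r3c4=3.

Answer: 2 4 3 1 / 3 1 4 2 / 4 2 1 3 / 1 3 2 4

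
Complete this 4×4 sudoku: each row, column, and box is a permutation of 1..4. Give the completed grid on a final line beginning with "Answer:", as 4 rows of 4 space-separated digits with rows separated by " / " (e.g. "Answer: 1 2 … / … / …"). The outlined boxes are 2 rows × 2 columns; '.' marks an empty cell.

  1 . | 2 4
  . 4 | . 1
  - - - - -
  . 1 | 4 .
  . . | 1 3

Step 1. [r2c1∈{2,3}] 2 has one home in row 2: r2c1, so r2c1=2.
Step 2. [r3c4∈{2}] r3c4's peers cover all but 2. So r3c4=2.
Step 3. [r3c1∈{3}] only 3 remains possible at r3c1 ⇒ r3c1=3.
Step 4. [r1c2∈{3}] r1c2 is down to just 3 ⇒ r1c2=3.
Step 5. [r2c3∈{3}] r2c3's peers cover all but 3. So r2c3=3.
Step 6. [r4c1∈{4}] r4c1 has the single candidate 4. So r4c1=4.
Step 7. [r4c2∈{2}] nothing but 2 survives at r4c2. So r4c2=2.

Answer: 1 3 2 4 / 2 4 3 1 / 3 1 4 2 / 4 2 1 3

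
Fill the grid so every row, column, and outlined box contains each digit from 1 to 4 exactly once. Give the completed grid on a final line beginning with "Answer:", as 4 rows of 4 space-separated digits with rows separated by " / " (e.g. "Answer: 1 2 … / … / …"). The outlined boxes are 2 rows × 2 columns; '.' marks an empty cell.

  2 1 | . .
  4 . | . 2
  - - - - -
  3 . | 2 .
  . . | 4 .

Step 1. [r4c4∈{1,3}] r4c4 is the only open cell in row 4 admitting 3 ⇒ r4c4=3.
Step 2. [r2c3∈{1,3}] row 2 places 1 nowhere but r2c3 ⇒ r2c3=1.
Step 3. [r4c2∈{2}] only 2 remains possible at r4c2, so r4c2=2.
Step 4. [r3c2∈{4}] only 4 remains possible at r3c2, so r3c2=4.
Step 5. [r1c3∈{3}] r1c3 is down to just 3 ⇒ r1c3=3.
Step 6. [r3c4∈{1}] nothing but 1 survives at r3c4. So r3c4=1.
Step 7. [r2c2∈{3}] r2c2's peers cover all but 3 ⇒ r2c2=3.
Step 8. [r4c1∈{1}] r4c1's peers cover all but 1. So r4c1=1.
Step 9. [r1c4∈{4}] only 4 remains possible at r1c4 ⇒ r1c4=4.

Answer: 2 1 3 4 / 4 3 1 2 / 3 4 2 1 / 1 2 4 3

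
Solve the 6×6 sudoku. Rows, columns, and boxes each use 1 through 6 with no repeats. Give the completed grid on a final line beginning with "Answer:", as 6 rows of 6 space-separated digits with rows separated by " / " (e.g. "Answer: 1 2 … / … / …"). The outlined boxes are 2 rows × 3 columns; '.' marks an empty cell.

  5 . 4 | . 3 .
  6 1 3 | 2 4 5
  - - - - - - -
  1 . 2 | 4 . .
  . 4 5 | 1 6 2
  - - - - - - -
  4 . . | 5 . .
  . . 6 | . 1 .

Step 1. [r6c4∈{3}] r6c4's peers cover all but 3. So r6c4=3.
Step 2. [r6c1∈{2}] nothing but 2 survives at r6c1. So r6c1=2.
Step 3. [r3c2∈{3,6}] row 3 places 6 nowhere but r3c2 ⇒ r3c2=6.
Step 4. [r1c4∈{6}] only 6 remains possible at r1c4, so r1c4=6.
Step 5. [r5c6∈{6}] only 6 remains possible at r5c6 ⇒ r5c6=6.
Step 6. [r5c5∈{2}] only 2 remains possible at r5c5 ⇒ r5c5=2.
Step 7. [r5c2∈{3}] nothing but 3 survives at r5c2, so r5c2=3.
Step 8. [r3c6∈{3}] nothing but 3 survives at r3c6, so r3c6=3.
Step 9. [r3c5∈{5}] r3c5's peers cover all but 5, so r3c5=5.
Step 10. [r1c6∈{1}] only 1 remains possible at r1c6, so r1c6=1.
Step 11. [r1c2∈{2}] r1c2 has the single candidate 2 ⇒ r1c2=2.
Step 12. [r6c2∈{5}] nothing but 5 survives at r6c2 ⇒ r6c2=5.
Step 13. [r6c6∈{4}] nothing but 4 survives at r6c6 ⇒ r6c6=4.
Step 14. [r4c1∈{3}] r4c1's peers cover all but 3. So r4c1=3.
Step 15. [r5c3∈{1}] r5c3's peers cover all but 1. So r5c3=1.

Answer: 5 2 4 6 3 1 / 6 1 3 2 4 5 / 1 6 2 4 5 3 / 3 4 5 1 6 2 / 4 3 1 5 2 6 / 2 5 6 3 1 4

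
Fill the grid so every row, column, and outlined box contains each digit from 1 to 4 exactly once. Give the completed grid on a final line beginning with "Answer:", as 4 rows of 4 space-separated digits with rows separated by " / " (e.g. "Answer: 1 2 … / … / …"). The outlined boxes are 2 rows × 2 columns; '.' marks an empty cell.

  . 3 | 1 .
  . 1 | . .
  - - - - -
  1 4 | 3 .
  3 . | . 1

Step 1. [r3c4∈{2}] r3c4's peers cover all but 2, so r3c4=2.
Step 2. [r1c4∈{4}] nothing but 4 survives at r1c4 ⇒ r1c4=4.
Step 3. [r2c1∈{2,4}] r2c1 is the only open cell in row 2 admitting 4, so r2c1=4.
Step 4. [r2c3∈{2}] r2c3 has the single candidate 2. So r2c3=2.
Step 5. [r4c2∈{2}] r4c2's peers cover all but 2 ⇒ r4c2=2.
Step 6. [r1c1∈{2}] r1c1's peers cover all but 2, so r1c1=2.
Step 7. [r4c3∈{4}] r4c3's peers cover all but 4 ⇒ r4c3=4.
Step 8. [r2c4∈{3}] r2c4's peers cover all but 3 ⇒ r2c4=3.

Answer: 2 3 1 4 / 4 1 2 3 / 1 4 3 2 / 3 2 4 1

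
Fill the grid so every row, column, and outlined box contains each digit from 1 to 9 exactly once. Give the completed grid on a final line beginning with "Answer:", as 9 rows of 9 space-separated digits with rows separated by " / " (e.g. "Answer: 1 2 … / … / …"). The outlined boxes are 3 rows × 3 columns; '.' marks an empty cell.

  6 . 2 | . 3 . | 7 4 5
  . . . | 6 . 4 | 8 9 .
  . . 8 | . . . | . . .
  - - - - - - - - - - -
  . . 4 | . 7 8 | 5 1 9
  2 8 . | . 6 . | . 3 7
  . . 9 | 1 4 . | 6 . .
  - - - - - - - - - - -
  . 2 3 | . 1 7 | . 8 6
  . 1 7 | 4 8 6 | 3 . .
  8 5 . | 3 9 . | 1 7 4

Step 1. [r3c7∈{2}] only 2 remains possible at r3c7, so r3c7=2.
Step 2. [r4c1∈{3}] only 3 remains possible at r4c1 ⇒ r4c1=3.
Step 3. [r3c2∈{3,4,7,9}] across col 2, 4 lands solely at r3c2 ⇒ r3c2=4.
Step 4. [r3c5∈{5}] r3c5 is down to just 5 ⇒ r3c5=5.
Step 5. [r6c8∈{2}] only 2 remains possible at r6c8, so r6c8=2.
Step 6. [r1c2∈{9}] nothing but 9 survives at r1c2 ⇒ r1c2=9.
Step 7. [r5c3∈{1,5}] r5c3 is the only open cell in row 5 admitting 1. So r5c3=1.
Step 8. [r6c1∈{5,7}] in box 4, 5 fits only at r6c1. So r6c1=5.
Step 9. [r3c9∈{1,3}] across row 3, 3 lands solely at r3c9, so r3c9=3.
Step 10. [r5c6∈{5,9}] col 6 places 5 nowhere but r5c6, so r5c6=5.
Step 11. [r3c4∈{7,9}] r3c4 is the only open cell in col 4 admitting 7, so r3c4=7.
Step 12. [r3c1∈{1}] nothing but 1 survives at r3c1. So r3c1=1.
Step 13. [r8c1∈{9}] nothing but 9 survives at r8c1. So r8c1=9.
Step 14. [r2c2∈{3,7}] in row 2, 3 fits only at r2c2 ⇒ r2c2=3.
Step 15. [r2c3∈{5}] r2c3 is down to just 5, so r2c3=5.
Step 16. [r7c7∈{9}] only 9 remains possible at r7c7. So r7c7=9.
Step 17. [r6c6∈{3}] nothing but 3 survives at r6c6, so r6c6=3.
Step 18. [r9c3∈{6}] only 6 remains possible at r9c3. So r9c3=6.
Step 19. [r2c1∈{7}] r2c1 has the single candidate 7. So r2c1=7.
Step 20. [r1c6∈{1}] only 1 remains possible at r1c6, so r1c6=1.
Step 21. [r7c1∈{4}] r7c1 is down to just 4. So r7c1=4.
Step 22. [r5c7∈{4}] r5c7 has the single candidate 4. So r5c7=4.
Step 23. [r8c8∈{5}] r8c8 is down to just 5. So r8c8=5.
Step 24. [r4c2∈{6}] only 6 remains possible at r4c2 ⇒ r4c2=6.
Step 25. [r7c4∈{5}] r7c4 has the single candidate 5 ⇒ r7c4=5.
Step 26. [r9c6∈{2}] nothing but 2 survives at r9c6 ⇒ r9c6=2.
Step 27. [r2c9∈{1}] r2c9's peers cover all but 1, so r2c9=1.
Step 28. [r2c5∈{2}] r2c5's peers cover all but 2, so r2c5=2.
Step 29. [r4c4∈{2}] r4c4 has the single candidate 2 ⇒ r4c4=2.
Step 30. [r1c4∈{8}] nothing but 8 survives at r1c4, so r1c4=8.
Step 31. [r3c8∈{6}] r3c8 is down to just 6. So r3c8=6.
Step 32. [r5c4∈{9}] r5c4 has the single candidate 9. So r5c4=9.
Step 33. [r6c9∈{8}] r6c9 is down to just 8 ⇒ r6c9=8.
Step 34. [r3c6∈{9}] r3c6 is down to just 9, so r3c6=9.
Step 35. [r6c2∈{7}] r6c2 has the single candidate 7 ⇒ r6c2=7.
Step 36. [r8c9∈{2}] only 2 remains possible at r8c9 ⇒ r8c9=2.

Answer: 6 9 2 8 3 1 7 4 5 / 7 3 5 6 2 4 8 9 1 / 1 4 8 7 5 9 2 6 3 / 3 6 4 2 7 8 5 1 9 / 2 8 1 9 6 5 4 3 7 / 5 7 9 1 4 3 6 2 8 / 4 2 3 5 1 7 9 8 6 / 9 1 7 4 8 6 3 5 2 / 8 5 6 3 9 2 1 7 4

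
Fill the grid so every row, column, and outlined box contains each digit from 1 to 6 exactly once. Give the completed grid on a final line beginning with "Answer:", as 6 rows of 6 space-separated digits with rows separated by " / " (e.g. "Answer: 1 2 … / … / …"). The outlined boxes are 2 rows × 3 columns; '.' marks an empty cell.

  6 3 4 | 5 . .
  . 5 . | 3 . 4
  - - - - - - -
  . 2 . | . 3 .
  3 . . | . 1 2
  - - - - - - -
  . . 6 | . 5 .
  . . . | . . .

Step 1. [r6c5∈{2,4,6}] r6c5 is the only open cell in col 5 admitting 4 ⇒ r6c5=4.
Step 2. [r6c2∈{1}] r6c2's peers cover all but 1, so r6c2=1.
Step 3. [r4c3∈{5}] r4c3 is down to just 5, so r4c3=5.
Step 4. [r5c6∈{1,3}] in row 5, 3 fits only at r5c6 ⇒ r5c6=3.
Step 5. [r6c6∈{6}] nothing but 6 survives at r6c6, so r6c6=6.
Step 6. [r6c4∈{2}] r6c4 has the single candidate 2 ⇒ r6c4=2.
Step 7. [r2c3∈{1,2}] col 3 places 2 nowhere but r2c3 ⇒ r2c3=2.
Step 8. [r4c2∈{4,6}] col 2 places 6 nowhere but r4c2. So r4c2=6.
Step 9. [r3c1∈{1,4}] across box 3, 4 lands solely at r3c1. So r3c1=4.
Step 10. [r5c2∈{4}] r5c2's peers cover all but 4, so r5c2=4.
Step 11. [r3c4∈{6}] r3c4's peers cover all but 6 ⇒ r3c4=6.
Step 12. [r3c6∈{5}] only 5 remains possible at r3c6. So r3c6=5.
Step 13. [r6c1∈{5}] nothing but 5 survives at r6c1, so r6c1=5.
Step 14. [r5c1∈{2}] nothing but 2 survives at r5c1, so r5c1=2.
Step 15. [r4c4∈{4}] r4c4 is down to just 4, so r4c4=4.
Step 16. [r1c6∈{1}] r1c6 has the single candidate 1, so r1c6=1.
Step 17. [r2c5∈{6}] r2c5's peers cover all but 6. So r2c5=6.
Step 18. [r6c3∈{3}] r6c3 is down to just 3, so r6c3=3.
Step 19. [r1c5∈{2}] nothing but 2 survives at r1c5 ⇒ r1c5=2.
Step 20. [r5c4∈{1}] nothing but 1 survives at r5c4. So r5c4=1.
Step 21. [r3c3∈{1}] r3c3 is down to just 1, so r3c3=1.
Step 22. [r2c1∈{1}] r2c1 has the single candidate 1, so r2c1=1.

Answer: 6 3 4 5 2 1 / 1 5 2 3 6 4 / 4 2 1 6 3 5 / 3 6 5 4 1 2 / 2 4 6 1 5 3 / 5 1 3 2 4 6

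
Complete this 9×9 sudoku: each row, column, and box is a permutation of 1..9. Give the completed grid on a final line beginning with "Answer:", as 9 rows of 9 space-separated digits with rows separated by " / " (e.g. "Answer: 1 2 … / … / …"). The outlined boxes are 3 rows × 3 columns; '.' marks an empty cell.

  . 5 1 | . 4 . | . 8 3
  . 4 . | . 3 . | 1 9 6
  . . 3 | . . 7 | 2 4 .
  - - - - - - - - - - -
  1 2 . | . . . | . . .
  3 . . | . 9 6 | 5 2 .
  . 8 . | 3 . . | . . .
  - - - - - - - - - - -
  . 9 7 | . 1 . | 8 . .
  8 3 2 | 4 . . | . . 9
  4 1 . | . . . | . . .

Step 1. [r8c6∈{5}] r8c6 has the single candidate 5, so r8c6=5.
Step 2. [r6c6∈{1,2,4}] in col 6, 1 fits only at r6c6. So r6c6=1.
Step 3. [r7c9∈{2,4,5}] in row 7, 4 fits only at r7c9. So r7c9=4.
Step 4. [r6c9∈{7}] r6c9 is down to just 7 ⇒ r6c9=7.
Step 5. [r6c8∈{6}] r6c8's peers cover all but 6, so r6c8=6.
Step 6. [r2c4∈{2,5,8}] across row 2, 5 lands solely at r2c4, so r2c4=5.
Step 7. [r3c2∈{6}] r3c2 is down to just 6 ⇒ r3c2=6.
Step 8. [r4c3∈{4,5,6,9}] 6 has one home in row 4: r4c3. So r4c3=6.
Step 9. [r6c3∈{4,5,9}] in col 3, 9 fits only at r6c3 ⇒ r6c3=9.
Step 10. [r4c9∈{8}] only 8 remains possible at r4c9, so r4c9=8.
Step 11. [r1c4∈{2,6,9}] in row 1, 6 fits only at r1c4 ⇒ r1c4=6.
Step 12. [r9c9∈{2,5}] across col 9, 2 lands solely at r9c9 ⇒ r9c9=2.
Step 13. [r1c7∈{7}] only 7 remains possible at r1c7 ⇒ r1c7=7.
Step 14. [r4c8∈{3}] r4c8 is down to just 3. So r4c8=3.
Step 15. [r4c4∈{7}] only 7 remains possible at r4c4, so r4c4=7.
Step 16. [r3c5∈{8}] only 8 remains possible at r3c5, so r3c5=8.
Step 17. [r2c6∈{2}] nothing but 2 survives at r2c6 ⇒ r2c6=2.
Step 18. [r9c6∈{3,8,9}] 8 has one home in col 6: r9c6. So r9c6=8.
Step 19. [r3c1∈{9}] nothing but 9 survives at r3c1 ⇒ r3c1=9.
Step 20. [r6c1∈{5}] r6c1's peers cover all but 5. So r6c1=5.
Step 21. [r8c7∈{6}] r8c7's peers cover all but 6, so r8c7=6.
Step 22. [r8c5∈{7}] nothing but 7 survives at r8c5 ⇒ r8c5=7.
Step 23. [r9c8∈{5,7}] r9c8 is the only open cell in row 9 admitting 7. So r9c8=7.
Step 24. [r6c7∈{4}] nothing but 4 survives at r6c7. So r6c7=4.
Step 25. [r2c1∈{7}] nothing but 7 survives at r2c1. So r2c1=7.
Step 26. [r7c4∈{2}] r7c4's peers cover all but 2, so r7c4=2.
Step 27. [r5c9∈{1}] only 1 remains possible at r5c9, so r5c9=1.
Step 28. [r7c1∈{6}] only 6 remains possible at r7c1 ⇒ r7c1=6.
Step 29. [r7c8∈{5}] nothing but 5 survives at r7c8, so r7c8=5.
Step 30. [r5c4∈{8}] r5c4's peers cover all but 8 ⇒ r5c4=8.
Step 31. [r1c6∈{9}] r1c6 has the single candidate 9, so r1c6=9.
Step 32. [r3c9∈{5}] r3c9 is down to just 5, so r3c9=5.
Step 33. [r6c5∈{2}] r6c5's peers cover all but 2 ⇒ r6c5=2.
Step 34. [r9c3∈{5}] nothing but 5 survives at r9c3 ⇒ r9c3=5.
Step 35. [r8c8∈{1}] r8c8 has the single candidate 1. So r8c8=1.
Step 36. [r3c4∈{1}] only 1 remains possible at r3c4, so r3c4=1.
Step 37. [r1c1∈{2}] nothing but 2 survives at r1c1. So r1c1=2.
Step 38. [r9c5∈{6}] r9c5 is down to just 6. So r9c5=6.
Step 39. [r4c6∈{4}] r4c6 is down to just 4 ⇒ r4c6=4.
Step 40. [r7c6∈{3}] only 3 remains possible at r7c6. So r7c6=3.
Step 41. [r9c4∈{9}] nothing but 9 survives at r9c4 ⇒ r9c4=9.
Step 42. [r4c7∈{9}] r4c7 is down to just 9, so r4c7=9.
Step 43. [r5c3∈{4}] r5c3's peers cover all but 4 ⇒ r5c3=4.
Step 44. [r2c3∈{8}] r2c3 is down to just 8, so r2c3=8.
Step 45. [r5c2∈{7}] r5c2 has the single candidate 7, so r5c2=7.
Step 46. [r9c7∈{3}] only 3 remains possible at r9c7. So r9c7=3.
Step 47. [r4c5∈{5}] r4c5's peers cover all but 5, so r4c5=5.

Answer: 2 5 1 6 4 9 7 8 3 / 7 4 8 5 3 2 1 9 6 / 9 6 3 1 8 7 2 4 5 / 1 2 6 7 5 4 9 3 8 / 3 7 4 8 9 6 5 2 1 / 5 8 9 3 2 1 4 6 7 / 6 9 7 2 1 3 8 5 4 / 8 3 2 4 7 5 6 1 9 / 4 1 5 9 6 8 3 7 2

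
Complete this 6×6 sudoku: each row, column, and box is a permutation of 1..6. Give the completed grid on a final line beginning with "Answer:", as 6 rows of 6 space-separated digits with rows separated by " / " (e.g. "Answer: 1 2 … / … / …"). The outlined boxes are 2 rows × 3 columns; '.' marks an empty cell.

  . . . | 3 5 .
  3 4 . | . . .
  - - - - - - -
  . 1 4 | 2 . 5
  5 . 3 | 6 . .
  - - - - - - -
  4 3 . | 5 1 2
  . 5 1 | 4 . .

Step 1. [r1c2∈{2,6}] 6 has one home in col 2: r1c2. So r1c2=6.
Step 2. [r4c6∈{1,4}] 1 has one home in row 4: r4c6. So r4c6=1.
Step 3. [r6c1∈{2,6}] row 6 places 2 nowhere but r6c1. So r6c1=2.
Step 4. [r2c5∈{2,6}] r2c5 is the only open cell in col 5 admitting 2, so r2c5=2.
Step 5. [r6c6∈{3,6}] across col 6, 3 lands solely at r6c6. So r6c6=3.
Step 6. [r4c2∈{2}] only 2 remains possible at r4c2, so r4c2=2.
Step 7. [r2c4∈{1}] r2c4 is down to just 1, so r2c4=1.
Step 8. [r5c3∈{6}] r5c3's peers cover all but 6, so r5c3=6.
Step 9. [r1c1∈{1}] only 1 remains possible at r1c1. So r1c1=1.
Step 10. [r3c5∈{3}] r3c5 is down to just 3 ⇒ r3c5=3.
Step 11. [r2c6∈{6}] only 6 remains possible at r2c6. So r2c6=6.
Step 12. [r1c3∈{2}] r1c3 has the single candidate 2 ⇒ r1c3=2.
Step 13. [r1c6∈{4}] only 4 remains possible at r1c6. So r1c6=4.
Step 14. [r2c3∈{5}] nothing but 5 survives at r2c3. So r2c3=5.
Step 15. [r3c1∈{6}] nothing but 6 survives at r3c1 ⇒ r3c1=6.
Step 16. [r4c5∈{4}] nothing but 4 survives at r4c5. So r4c5=4.
Step 17. [r6c5∈{6}] r6c5 is down to just 6. So r6c5=6.

Answer: 1 6 2 3 5 4 / 3 4 5 1 2 6 / 6 1 4 2 3 5 / 5 2 3 6 4 1 / 4 3 6 5 1 2 / 2 5 1 4 6 3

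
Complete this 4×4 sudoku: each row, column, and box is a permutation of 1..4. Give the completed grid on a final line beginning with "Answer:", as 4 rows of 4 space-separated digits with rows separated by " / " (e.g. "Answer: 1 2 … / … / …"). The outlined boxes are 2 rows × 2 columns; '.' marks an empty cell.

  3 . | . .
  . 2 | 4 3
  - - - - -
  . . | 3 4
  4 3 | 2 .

Step 1. [r1c3∈{1}] nothing but 1 survives at r1c3, so r1c3=1.
Step 2. [r3c2∈{1}] r3c2's peers cover all but 1, so r3c2=1.
Step 3. [r2c1∈{1}] r2c1's peers cover all but 1, so r2c1=1.
Step 4. [r3c1∈{2}] only 2 remains possible at r3c1 ⇒ r3c1=2.
Step 5. [r4c4∈{1}] r4c4 is down to just 1. So r4c4=1.
Step 6. [r1c2∈{4}] only 4 remains possible at r1c2. So r1c2=4.
Step 7. [r1c4∈{2}] r1c4's peers cover all but 2. So r1c4=2.

Answer: 3 4 1 2 / 1 2 4 3 / 2 1 3 4 / 4 3 2 1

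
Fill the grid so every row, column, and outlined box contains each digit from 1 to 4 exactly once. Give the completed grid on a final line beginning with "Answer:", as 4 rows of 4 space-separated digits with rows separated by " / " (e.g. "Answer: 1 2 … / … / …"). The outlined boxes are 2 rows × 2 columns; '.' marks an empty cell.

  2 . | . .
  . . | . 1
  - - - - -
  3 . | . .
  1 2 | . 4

Step 1. [r1c4∈{3}] r1c4 is down to just 3. So r1c4=3.
Step 2. [r2c1∈{4}] r2c1 has the single candidate 4 ⇒ r2c1=4.
Step 3. [r3c3∈{1,2}] 1 has one home in row 3: r3c3 ⇒ r3c3=1.
Step 4. [r2c2∈{3}] r2c2 is down to just 3. So r2c2=3.
Step 5. [r2c3∈{2}] nothing but 2 survives at r2c3. So r2c3=2.
Step 6. [r3c4∈{2}] r3c4's peers cover all but 2 ⇒ r3c4=2.
Step 7. [r4c3∈{3}] nothing but 3 survives at r4c3. So r4c3=3.
Step 8. [r3c2∈{4}] only 4 remains possible at r3c2, so r3c2=4.
Step 9. [r1c2∈{1}] r1c2 is down to just 1 ⇒ r1c2=1.
Step 10. [r1c3∈{4}] r1c3 has the single candidate 4 ⇒ r1c3=4.

Answer: 2 1 4 3 / 4 3 2 1 / 3 4 1 2 / 1 2 3 4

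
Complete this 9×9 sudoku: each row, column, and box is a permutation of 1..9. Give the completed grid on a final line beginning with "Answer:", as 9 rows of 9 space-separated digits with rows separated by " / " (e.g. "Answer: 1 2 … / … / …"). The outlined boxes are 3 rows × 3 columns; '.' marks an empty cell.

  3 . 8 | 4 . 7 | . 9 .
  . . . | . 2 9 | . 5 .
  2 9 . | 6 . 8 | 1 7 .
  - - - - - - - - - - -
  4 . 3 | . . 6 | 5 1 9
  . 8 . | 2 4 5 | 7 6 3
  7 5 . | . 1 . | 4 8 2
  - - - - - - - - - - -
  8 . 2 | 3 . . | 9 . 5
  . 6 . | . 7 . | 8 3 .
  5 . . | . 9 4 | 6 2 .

Step 1. [r7c2∈{1,4,7}] in row 7, 7 fits only at r7c2. So r7c2=7.
Step 2. [r9c3∈{1}] only 1 remains possible at r9c3, so r9c3=1.
Step 3. [r8c3∈{4,9}] r8c3 is the only open cell in box 7 admitting 4. So r8c3=4.
Step 4. [r2c4∈{1}] nothing but 1 survives at r2c4, so r2c4=1.
Step 5. [r5c3∈{9}] r5c3 has the single candidate 9. So r5c3=9.
Step 6. [r2c9∈{4,6,8}] in row 2, 8 fits only at r2c9. So r2c9=8.
Step 7. [r4c5∈{8}] nothing but 8 survives at r4c5 ⇒ r4c5=8.
Step 8. [r6c3∈{6}] r6c3's peers cover all but 6. So r6c3=6.
Step 9. [r3c3∈{5}] r3c3's peers cover all but 5. So r3c3=5.
Step 10. [r8c6∈{1,2}] in row 8, 2 fits only at r8c6. So r8c6=2.
Step 11. [r4c4∈{7}] r4c4 is down to just 7, so r4c4=7.
Step 12. [r7c8∈{4}] only 4 remains possible at r7c8 ⇒ r7c8=4.
Step 13. [r9c2∈{3}] nothing but 3 survives at r9c2, so r9c2=3.
Step 14. [r7c5∈{6}] r7c5 is down to just 6 ⇒ r7c5=6.
Step 15. [r1c9∈{6}] r1c9's peers cover all but 6. So r1c9=6.
Step 16. [r2c1∈{6}] r2c1's peers cover all but 6, so r2c1=6.
Step 17. [r2c2∈{4}] r2c2 has the single candidate 4. So r2c2=4.
Step 18. [r5c1∈{1}] r5c1's peers cover all but 1 ⇒ r5c1=1.
Step 19. [r6c6∈{3}] nothing but 3 survives at r6c6, so r6c6=3.
Step 20. [r7c6∈{1}] nothing but 1 survives at r7c6 ⇒ r7c6=1.
Step 21. [r1c2∈{1}] r1c2 has the single candidate 1. So r1c2=1.
Step 22. [r1c5∈{5}] r1c5's peers cover all but 5, so r1c5=5.
Step 23. [r3c5∈{3}] r3c5 has the single candidate 3. So r3c5=3.
Step 24. [r8c4∈{5}] only 5 remains possible at r8c4, so r8c4=5.
Step 25. [r9c9∈{7}] r9c9 is down to just 7, so r9c9=7.
Step 26. [r2c7∈{3}] nothing but 3 survives at r2c7 ⇒ r2c7=3.
Step 27. [r9c4∈{8}] r9c4 is down to just 8. So r9c4=8.
Step 28. [r2c3∈{7}] r2c3's peers cover all but 7 ⇒ r2c3=7.
Step 29. [r6c4∈{9}] nothing but 9 survives at r6c4. So r6c4=9.
Step 30. [r8c9∈{1}] nothing but 1 survives at r8c9. So r8c9=1.
Step 31. [r8c1∈{9}] only 9 remains possible at r8c1 ⇒ r8c1=9.
Step 32. [r1c7∈{2}] r1c7 is down to just 2 ⇒ r1c7=2.
Step 33. [r3c9∈{4}] only 4 remains possible at r3c9, so r3c9=4.
Step 34. [r4c2∈{2}] nothing but 2 survives at r4c2. So r4c2=2.

Answer: 3 1 8 4 5 7 2 9 6 / 6 4 7 1 2 9 3 5 8 / 2 9 5 6 3 8 1 7 4 / 4 2 3 7 8 6 5 1 9 / 1 8 9 2 4 5 7 6 3 / 7 5 6 9 1 3 4 8 2 / 8 7 2 3 6 1 9 4 5 / 9 6 4 5 7 2 8 3 1 / 5 3 1 8 9 4 6 2 7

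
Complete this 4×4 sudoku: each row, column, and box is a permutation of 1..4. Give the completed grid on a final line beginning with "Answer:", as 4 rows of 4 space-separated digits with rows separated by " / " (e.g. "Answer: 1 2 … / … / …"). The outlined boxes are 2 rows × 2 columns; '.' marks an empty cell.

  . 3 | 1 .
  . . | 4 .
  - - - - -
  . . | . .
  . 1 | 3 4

Step 1. [r2c2∈{2}] nothing but 2 survives at r2c2. So r2c2=2.
Step 2. [r3c3∈{2}] r3c3 has the single candidate 2, so r3c3=2.
Step 3. [r3c1∈{3,4}] 3 has one home in row 3: r3c1, so r3c1=3.
Step 4. [r1c1∈{4}] only 4 remains possible at r1c1, so r1c1=4.
Step 5. [r3c2∈{4}] r3c2 is down to just 4. So r3c2=4.
Step 6. [r2c4∈{3}] r2c4 has the single candidate 3 ⇒ r2c4=3.
Step 7. [r2c1∈{1}] r2c1 has the single candidate 1. So r2c1=1.
Step 8. [r4c1∈{2}] r4c1's peers cover all but 2 ⇒ r4c1=2.
Step 9. [r3c4∈{1}] nothing but 1 survives at r3c4, so r3c4=1.
Step 10. [r1c4∈{2}] nothing but 2 survives at r1c4 ⇒ r1c4=2.

Answer: 4 3 1 2 / 1 2 4 3 / 3 4 2 1 / 2 1 3 4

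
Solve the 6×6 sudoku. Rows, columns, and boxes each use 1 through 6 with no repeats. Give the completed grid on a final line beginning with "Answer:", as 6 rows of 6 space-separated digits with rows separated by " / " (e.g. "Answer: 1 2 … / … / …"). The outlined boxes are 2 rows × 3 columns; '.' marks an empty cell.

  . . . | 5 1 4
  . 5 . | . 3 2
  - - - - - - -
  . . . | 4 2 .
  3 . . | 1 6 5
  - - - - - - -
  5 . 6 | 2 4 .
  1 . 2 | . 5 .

Step 1. [r6c4∈{3,6}] in col 4, 3 fits only at r6c4 ⇒ r6c4=3.
Step 2. [r3c1∈{6}] r3c1 is down to just 6. So r3c1=6.
Step 3. [r4c2∈{2,4}] 2 has one home in row 4: r4c2. So r4c2=2.
Step 4. [r2c3∈{1,4}] 1 has one home in row 2: r2c3. So r2c3=1.
Step 5. [r5c2∈{3}] r5c2's peers cover all but 3 ⇒ r5c2=3.
Step 6. [r5c6∈{1}] r5c6 is down to just 1, so r5c6=1.
Step 7. [r3c6∈{3}] r3c6 is down to just 3. So r3c6=3.
Step 8. [r2c4∈{6}] only 6 remains possible at r2c4 ⇒ r2c4=6.
Step 9. [r2c1∈{4}] r2c1 is down to just 4, so r2c1=4.
Step 10. [r4c3∈{4}] r4c3's peers cover all but 4, so r4c3=4.
Step 11. [r1c3∈{3}] r1c3's peers cover all but 3. So r1c3=3.
Step 12. [r3c2∈{1}] r3c2 has the single candidate 1. So r3c2=1.
Step 13. [r3c3∈{5}] r3c3 is down to just 5 ⇒ r3c3=5.
Step 14. [r6c2∈{4}] r6c2 has the single candidate 4. So r6c2=4.
Step 15. [r1c1∈{2}] r1c1 is down to just 2. So r1c1=2.
Step 16. [r6c6∈{6}] r6c6 has the single candidate 6, so r6c6=6.
Step 17. [r1c2∈{6}] nothing but 6 survives at r1c2. So r1c2=6.

Answer: 2 6 3 5 1 4 / 4 5 1 6 3 2 / 6 1 5 4 2 3 / 3 2 4 1 6 5 / 5 3 6 2 4 1 / 1 4 2 3 5 6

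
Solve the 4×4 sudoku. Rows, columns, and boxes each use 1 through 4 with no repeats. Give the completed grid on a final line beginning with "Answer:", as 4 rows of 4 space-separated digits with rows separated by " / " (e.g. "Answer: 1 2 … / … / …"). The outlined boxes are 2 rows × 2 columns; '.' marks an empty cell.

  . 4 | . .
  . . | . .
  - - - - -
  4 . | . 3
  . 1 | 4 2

Step 1. [r1c4∈{1}] r1c4 is down to just 1 ⇒ r1c4=1.
Step 2. [r2c2∈{2,3}] r2c2 is the only open cell in col 2 admitting 3 ⇒ r2c2=3.
Step 3. [r1c1∈{2}] nothing but 2 survives at r1c1 ⇒ r1c1=2.
Step 4. [r2c3∈{2}] only 2 remains possible at r2c3, so r2c3=2.
Step 5. [r1c3∈{3}] r1c3's peers cover all but 3, so r1c3=3.
Step 6. [r3c3∈{1}] r3c3 is down to just 1. So r3c3=1.
Step 7. [r4c1∈{3}] nothing but 3 survives at r4c1, so r4c1=3.
Step 8. [r2c4∈{4}] r2c4's peers cover all but 4, so r2c4=4.
Step 9. [r3c2∈{2}] nothing but 2 survives at r3c2. So r3c2=2.
Step 10. [r2c1∈{1}] nothing but 1 survives at r2c1. So r2c1=1.

Answer: 2 4 3 1 / 1 3 2 4 / 4 2 1 3 / 3 1 4 2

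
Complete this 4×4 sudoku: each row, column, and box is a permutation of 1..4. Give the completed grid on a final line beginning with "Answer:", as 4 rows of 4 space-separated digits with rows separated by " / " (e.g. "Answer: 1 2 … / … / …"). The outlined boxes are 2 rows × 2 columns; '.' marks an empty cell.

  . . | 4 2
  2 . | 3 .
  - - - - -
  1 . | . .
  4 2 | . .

Step 1. [r3c2∈{3}] r3c2's peers cover all but 3, so r3c2=3.
Step 2. [r2c4∈{1}] r2c4 has the single candidate 1, so r2c4=1.
Step 3. [r4c4∈{3}] r4c4 has the single candidate 3 ⇒ r4c4=3.
Step 4. [r3c3∈{2}] r3c3 has the single candidate 2 ⇒ r3c3=2.
Step 5. [r1c2∈{1}] r1c2's peers cover all but 1, so r1c2=1.
Step 6. [r3c4∈{4}] r3c4 is down to just 4 ⇒ r3c4=4.
Step 7. [r2c2∈{4}] only 4 remains possible at r2c2 ⇒ r2c2=4.
Step 8. [r1c1∈{3}] r1c1 has the single candidate 3, so r1c1=3.
Step 9. [r4c3∈{1}] r4c3 has the single candidate 1, so r4c3=1.

Answer: 3 1 4 2 / 2 4 3 1 / 1 3 2 4 / 4 2 1 3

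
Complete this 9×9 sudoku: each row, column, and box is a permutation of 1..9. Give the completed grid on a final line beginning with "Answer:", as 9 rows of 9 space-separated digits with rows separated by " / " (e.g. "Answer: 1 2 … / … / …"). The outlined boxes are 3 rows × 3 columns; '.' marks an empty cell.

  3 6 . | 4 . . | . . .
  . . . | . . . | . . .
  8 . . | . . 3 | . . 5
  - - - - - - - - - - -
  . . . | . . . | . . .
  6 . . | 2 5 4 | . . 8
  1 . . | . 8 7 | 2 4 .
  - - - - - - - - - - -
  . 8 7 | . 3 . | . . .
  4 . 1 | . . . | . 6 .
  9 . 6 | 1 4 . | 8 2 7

Step 1. [r9c6∈{5}] nothing but 5 survives at r9c6 ⇒ r9c6=5.
Step 2. [r1c3∈{2,5,9}] in row 1, 5 fits only at r1c3. So r1c3=5.
Step 3. [r6c2∈{3,5,9}] in row 6, 5 fits only at r6c2 ⇒ r6c2=5.
Step 4. [r8c7∈{3,5,9}] across row 8, 5 lands solely at r8c7. So r8c7=5.
Step 5. [r8c9∈{3,9}] across box 9, 3 lands solely at r8c9, so r8c9=3.
Step 6. [r8c2∈{2}] r8c2's peers cover all but 2 ⇒ r8c2=2.
Step 7. [r7c6∈{2,6,9}] r7c6 is the only open cell in row 7 admitting 2, so r7c6=2.
Step 8. [r7c4∈{6,9}] r7c4 is the only open cell in row 7 admitting 6 ⇒ r7c4=6.
Step 9. [r4c3∈{2,3,4,8,9}] in row 4, 8 fits only at r4c3 ⇒ r4c3=8.
Step 10. [r4c2∈{3,4,7,9}] across row 4, 4 lands solely at r4c2. So r4c2=4.
Step 11. [r4c8∈{1,3,5,7,9}] in row 4, 5 fits only at r4c8 ⇒ r4c8=5.
Step 12. [r6c9∈{6,9}] 6 has one home in row 6: r6c9 ⇒ r6c9=6.
Step 13. [r2c4∈{5,7,8,9}] across row 2, 5 lands solely at r2c4, so r2c4=5.
Step 14. [r8c4∈{7,8,9}] r8c4 is the only open cell in col 4 admitting 8 ⇒ r8c4=8.
Step 15. [r3c4∈{7,9}] 7 has one home in col 4: r3c4. So r3c4=7.
Step 16. [r8c6∈{9}] r8c6's peers cover all but 9, so r8c6=9.
Step 17. [r4c1∈{2,7}] r4c1 is the only open cell in row 4 admitting 2, so r4c1=2.
Step 18. [r4c7∈{1,3,7,9}] r4c7 is the only open cell in row 4 admitting 7 ⇒ r4c7=7.
Step 19. [r1c8∈{1,7,8,9}] row 1 places 7 nowhere but r1c8, so r1c8=7.
Step 20. [r2c8∈{1,3,8,9}] 8 has one home in col 8: r2c8 ⇒ r2c8=8.
Step 21. [r2c7∈{1,3,4,6,9}] 3 has one home in row 2: r2c7. So r2c7=3.
Step 22. [r5c8∈{1,3,9}] r5c8 is the only open cell in col 8 admitting 3, so r5c8=3.
Step 23. [r5c3∈{9}] r5c3 is down to just 9. So r5c3=9.
Step 24. [r4c9∈{1,9}] across box 6, 9 lands solely at r4c9 ⇒ r4c9=9.
Step 25. [r3c7∈{1,4,6,9}] across col 7, 6 lands solely at r3c7. So r3c7=6.
Step 26. [r2c9∈{1,2,4}] box 3 places 4 nowhere but r2c9 ⇒ r2c9=4.
Step 27. [r7c9∈{1}] r7c9 is down to just 1, so r7c9=1.
Step 28. [r3c8∈{1,9}] col 8 places 1 nowhere but r3c8, so r3c8=1.
Step 29. [r2c2∈{1,7,9}] col 2 places 1 nowhere but r2c2 ⇒ r2c2=1.
Step 30. [r2c5∈{2,6,9}] r2c5 is the only open cell in row 2 admitting 9. So r2c5=9.
Step 31. [r3c5∈{2}] nothing but 2 survives at r3c5, so r3c5=2.
Step 32. [r4c5∈{1,6}] in col 5, 6 fits only at r4c5. So r4c5=6.
Step 33. [r6c3∈{3}] r6c3 is down to just 3. So r6c3=3.
Step 34. [r1c7∈{9}] r1c7 is down to just 9. So r1c7=9.
Step 35. [r1c5∈{1}] r1c5's peers cover all but 1. So r1c5=1.
Step 36. [r7c1∈{5}] r7c1's peers cover all but 5 ⇒ r7c1=5.
Step 37. [r5c7∈{1}] nothing but 1 survives at r5c7, so r5c7=1.
Step 38. [r4c6∈{1}] only 1 remains possible at r4c6 ⇒ r4c6=1.
Step 39. [r3c3∈{4}] only 4 remains possible at r3c3 ⇒ r3c3=4.
Step 40. [r6c4∈{9}] r6c4's peers cover all but 9. So r6c4=9.
Step 41. [r7c8∈{9}] r7c8 is down to just 9, so r7c8=9.
Step 42. [r1c9∈{2}] r1c9 has the single candidate 2 ⇒ r1c9=2.
Step 43. [r2c1∈{7}] r2c1 is down to just 7 ⇒ r2c1=7.
Step 44. [r4c4∈{3}] r4c4 is down to just 3, so r4c4=3.
Step 45. [r8c5∈{7}] r8c5 has the single candidate 7 ⇒ r8c5=7.
Step 46. [r5c2∈{7}] r5c2 is down to just 7. So r5c2=7.
Step 47. [r1c6∈{8}] r1c6's peers cover all but 8. So r1c6=8.
Step 48. [r2c6∈{6}] r2c6 has the single candidate 6 ⇒ r2c6=6.
Step 49. [r9c2∈{3}] r9c2 is down to just 3, so r9c2=3.
Step 50. [r7c7∈{4}] r7c7's peers cover all but 4. So r7c7=4.
Step 51. [r3c2∈{9}] r3c2's peers cover all but 9 ⇒ r3c2=9.
Step 52. [r2c3∈{2}] only 2 remains possible at r2c3, so r2c3=2.

Answer: 3 6 5 4 1 8 9 7 2 / 7 1 2 5 9 6 3 8 4 / 8 9 4 7 2 3 6 1 5 / 2 4 8 3 6 1 7 5 9 / 6 7 9 2 5 4 1 3 8 / 1 5 3 9 8 7 2 4 6 / 5 8 7 6 3 2 4 9 1 / 4 2 1 8 7 9 5 6 3 / 9 3 6 1 4 5 8 2 7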